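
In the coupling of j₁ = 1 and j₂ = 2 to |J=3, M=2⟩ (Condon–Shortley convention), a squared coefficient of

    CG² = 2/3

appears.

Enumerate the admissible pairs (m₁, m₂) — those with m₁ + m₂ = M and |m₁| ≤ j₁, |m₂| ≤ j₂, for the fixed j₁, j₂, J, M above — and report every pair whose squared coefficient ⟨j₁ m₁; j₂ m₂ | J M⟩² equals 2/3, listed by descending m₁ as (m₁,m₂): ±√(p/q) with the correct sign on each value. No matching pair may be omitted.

(1,1): +√(2/3)

Admissible pairs with m₁+m₂ = M = 2: (0,2), (1,1)
  (m₁,m₂)=(1,1): CG² = 2/3, CG = +√(2/3)   ← matches the target
  (m₁,m₂)=(0,2): CG² = 1/3, CG = +√(1/3)
Pairs with CG² = 2/3: (1,1): +√(2/3)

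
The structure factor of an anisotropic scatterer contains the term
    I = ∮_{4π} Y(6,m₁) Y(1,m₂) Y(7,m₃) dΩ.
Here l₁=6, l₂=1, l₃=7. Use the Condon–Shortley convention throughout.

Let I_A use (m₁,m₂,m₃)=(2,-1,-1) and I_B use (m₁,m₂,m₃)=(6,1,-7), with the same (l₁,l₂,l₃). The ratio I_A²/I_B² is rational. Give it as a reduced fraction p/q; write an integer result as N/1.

Same 6,1,7: normalisation and zero-m 3j drop out of the ratio.
A: Δ: 0! 12! 2! / 15! → 1/1365; sum: t=0:+1/1935360 = 1/1935360; 3j²(6 1 7; 2 -1 -1) = Δ·Π!·Σ² = 1/91  (sign +1)
B: Δ: 0! 12! 2! / 15! → 1/1365; sum: t=0:+1/958003200 = 1/958003200; 3j²(6 1 7; 6 1 -7) = Δ·Π!·Σ² = 1/15  (sign +1)
I_A²/I_B² = (1/91)/(1/15) = 15/91

15/91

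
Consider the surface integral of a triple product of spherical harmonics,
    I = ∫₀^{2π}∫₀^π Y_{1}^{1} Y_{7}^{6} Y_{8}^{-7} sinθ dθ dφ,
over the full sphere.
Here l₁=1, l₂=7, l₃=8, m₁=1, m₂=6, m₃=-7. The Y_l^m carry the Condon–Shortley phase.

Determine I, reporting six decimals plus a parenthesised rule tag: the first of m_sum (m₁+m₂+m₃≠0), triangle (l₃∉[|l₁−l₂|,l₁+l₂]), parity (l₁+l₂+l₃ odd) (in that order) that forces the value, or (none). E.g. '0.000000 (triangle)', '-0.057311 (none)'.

-0.313531 (none)

Rules hold: Σm=0, L=16 even, 6≤8≤8.
N = 3·15·17 = 765
Δ = 0!·2!·14!/17! = 1/2040
Racah Σ t=0..0: t=0:+1/25401600 = 1/25401600
⇒ 3j(1 7 8; 0 0 0)² = 8/255, sgn +1
Racah Σ t=0..0: t=0:+1/12454041600 = 1/12454041600
⇒ 3j(1 7 8; 1 6 -7)² = 7/136, sgn -1
4πI² = N·(3j₀)²·(3jₘ)² = 21/17
I = -1·√(1.23529/4π) = -0.31353083
No selection rule forces the value: the integral is nonzero (none).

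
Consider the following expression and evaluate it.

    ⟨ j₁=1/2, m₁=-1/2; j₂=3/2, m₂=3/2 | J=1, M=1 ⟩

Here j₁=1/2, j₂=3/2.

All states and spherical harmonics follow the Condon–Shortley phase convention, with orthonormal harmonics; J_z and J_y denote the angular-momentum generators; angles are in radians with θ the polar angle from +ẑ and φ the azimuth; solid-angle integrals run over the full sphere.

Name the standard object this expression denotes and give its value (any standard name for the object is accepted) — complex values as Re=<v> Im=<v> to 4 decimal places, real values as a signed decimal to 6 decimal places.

This is a Clebsch–Gordan (vector-coupling) coefficient.
√[3·1!0!2!/4! · 0!1!3!0!2!0!] = √(3)
  +(−1)^1/∏(1,0,0,2,0,0)! = -1/2  (running -1/2)
⟨..|..⟩ = √(3)·(-1/2) = -0.866025

Clebsch–Gordan coefficient, −√(3/4) ≈ -0.866025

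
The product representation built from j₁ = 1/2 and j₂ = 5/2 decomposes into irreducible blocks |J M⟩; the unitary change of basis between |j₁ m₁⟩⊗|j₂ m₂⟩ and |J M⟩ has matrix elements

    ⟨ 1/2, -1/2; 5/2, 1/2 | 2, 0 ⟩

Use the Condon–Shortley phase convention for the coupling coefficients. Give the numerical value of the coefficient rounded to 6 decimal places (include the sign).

-0.707107

j₁+j₂−J=1  J+j₁−j₂=0  J−j₁+j₂=4  j₁+j₂+J+1=6
(j₁±m₁, j₂±m₂, J±M) = (0,1,3,2,2,2)
P² = 8
sum k=1..1:
  [1] −1/4 = -1/4
S = -1/4
C² = P²·S² = 1/2 ; C = -0.707107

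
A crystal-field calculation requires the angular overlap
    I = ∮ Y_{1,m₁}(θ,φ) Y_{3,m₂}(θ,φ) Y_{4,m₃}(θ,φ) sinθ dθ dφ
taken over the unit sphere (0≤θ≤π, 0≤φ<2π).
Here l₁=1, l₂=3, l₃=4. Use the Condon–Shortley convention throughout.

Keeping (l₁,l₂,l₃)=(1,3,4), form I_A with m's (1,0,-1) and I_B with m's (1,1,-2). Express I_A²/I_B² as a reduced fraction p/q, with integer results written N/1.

Shared (l₁,l₂,l₃)=(1,3,4): N and (l;000)² cancel in I_A²/I_B².
A: Δ = 0!·2!·6!/9! = 1/252; Racah Σ t=0..0: t=0:+1/72 = 1/72; ⇒ 3j(1 3 4; 1 0 -1)² = 5/126, sgn -1
B: Δ = 0!·2!·6!/9! = 1/252; Racah Σ t=0..0: t=0:+1/96 = 1/96; ⇒ 3j(1 3 4; 1 1 -2)² = 5/84, sgn +1
I_A²/I_B² = (5/126)/(5/84) = 2/3

2/3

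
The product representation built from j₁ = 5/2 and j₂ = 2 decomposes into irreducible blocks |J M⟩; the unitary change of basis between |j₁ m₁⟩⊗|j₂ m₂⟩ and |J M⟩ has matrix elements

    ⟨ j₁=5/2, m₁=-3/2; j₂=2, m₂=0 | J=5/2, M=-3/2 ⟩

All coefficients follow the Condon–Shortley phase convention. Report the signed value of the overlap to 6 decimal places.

√[6·2!3!2!/8! · 1!4!2!2!1!4!] = √(288/35)
  +(−1)^1/∏(1,1,3,1,0,1)! = -1/6  (running -1/6)
  +(−1)^2/∏(2,0,2,0,1,2)! = 1/8  (running -1/24)
⟨..|..⟩ = √(288/35)·(-1/24) = -0.119523

−√(1/70) = -0.119523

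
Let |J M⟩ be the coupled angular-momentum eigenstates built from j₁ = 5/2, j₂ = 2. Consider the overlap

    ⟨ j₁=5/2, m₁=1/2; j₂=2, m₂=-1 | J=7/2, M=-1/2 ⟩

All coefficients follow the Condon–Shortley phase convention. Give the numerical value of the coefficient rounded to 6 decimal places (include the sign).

+√(14/45) = +0.557773

j₁+j₂−J=1  J+j₁−j₂=4  J−j₁+j₂=3  j₁+j₂+J+1=9
(j₁±m₁, j₂±m₂, J±M) = (3,2,1,3,3,4)
P² = 1152/35
sum k=0..1:
  [0] +1/8 = 1/8
  [1] −1/36 = -1/36
S = 7/72
C² = P²·S² = 14/45 ; C = +0.557773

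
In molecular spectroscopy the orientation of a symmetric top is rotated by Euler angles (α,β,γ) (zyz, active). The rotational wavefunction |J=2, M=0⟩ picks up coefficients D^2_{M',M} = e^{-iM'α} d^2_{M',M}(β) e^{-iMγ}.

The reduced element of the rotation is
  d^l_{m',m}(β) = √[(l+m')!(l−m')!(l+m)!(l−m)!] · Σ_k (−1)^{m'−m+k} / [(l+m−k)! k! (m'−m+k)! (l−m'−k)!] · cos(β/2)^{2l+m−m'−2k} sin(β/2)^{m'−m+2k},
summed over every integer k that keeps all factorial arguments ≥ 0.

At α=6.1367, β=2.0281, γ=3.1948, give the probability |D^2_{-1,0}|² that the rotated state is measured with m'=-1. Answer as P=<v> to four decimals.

P=0.2354

First d^2_{-1,0}(β=2.0281), then the phase factors e^{-i(-1)α} and e^{-i(0)γ}:
With c≡cos(β/2)=0.528427 and s≡sin(β/2)=0.848979, N=[1·6·2·2]^{1/2}=4.898979
The bounds max(0,m−m')=1 and min(l+m,l−m')=2 give 2 terms
  k=1: (−1)^0·4.8990/(2)·0.5284^3·0.8490^1 = +0.306850
  k=2: (−1)^1·4.8990/(2)·0.5284^1·0.8490^3 = -0.792047
d^2_{-1,0}(2.0281) = +0.306850 -0.792047 = -0.485197
|D^2_{-1,0}|² = |d^2_{-1,0}(β)|² = (-0.485197)² = 0.235416 (the z-rotation phases have unit modulus)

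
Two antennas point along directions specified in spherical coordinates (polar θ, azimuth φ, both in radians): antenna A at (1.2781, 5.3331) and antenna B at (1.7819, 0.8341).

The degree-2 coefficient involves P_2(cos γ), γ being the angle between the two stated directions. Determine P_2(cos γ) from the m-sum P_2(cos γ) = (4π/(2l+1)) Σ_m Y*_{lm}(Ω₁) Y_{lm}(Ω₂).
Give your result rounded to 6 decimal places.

Term-by-term m-sum for l=2 (normalisation 4π/5 = 2.513274):
  [-2]  conj(Y_{2,-2})(Ω₁) = -0.11454 - 0.33508j ; Y_{2,-2}(Ω₂) = -0.03592 - 0.36756j ; Δ = -0.11905 + 0.05414j
  [-1]  conj(Y_{2,-1})(Ω₁) = 0.12413 - 0.17362j ; Y_{2,-1}(Ω₂) = -0.10634 + 0.11724j ; Δ = 0.00715 + 0.03302j
  [+0]  conj(Y_{2,0})(Ω₁) = -0.23662 + 0.00000j ; Y_{2,0}(Ω₂) = -0.27385 + 0.00000j ; Δ = 0.06480 + 0.00000j
  [+1]  conj(Y_{2,1})(Ω₁) = -0.12413 - 0.17362j ; Y_{2,1}(Ω₂) = 0.10634 + 0.11724j ; Δ = 0.00715 - 0.03302j
  [+2]  conj(Y_{2,2})(Ω₁) = -0.11454 + 0.33508j ; Y_{2,2}(Ω₂) = -0.03592 + 0.36756j ; Δ = -0.11905 - 0.05414j
Σ over m = -0.15899 + 0.00000j; ×(4π/5) → -0.39959 + 0.00000j. Real part: -0.399593

-0.399593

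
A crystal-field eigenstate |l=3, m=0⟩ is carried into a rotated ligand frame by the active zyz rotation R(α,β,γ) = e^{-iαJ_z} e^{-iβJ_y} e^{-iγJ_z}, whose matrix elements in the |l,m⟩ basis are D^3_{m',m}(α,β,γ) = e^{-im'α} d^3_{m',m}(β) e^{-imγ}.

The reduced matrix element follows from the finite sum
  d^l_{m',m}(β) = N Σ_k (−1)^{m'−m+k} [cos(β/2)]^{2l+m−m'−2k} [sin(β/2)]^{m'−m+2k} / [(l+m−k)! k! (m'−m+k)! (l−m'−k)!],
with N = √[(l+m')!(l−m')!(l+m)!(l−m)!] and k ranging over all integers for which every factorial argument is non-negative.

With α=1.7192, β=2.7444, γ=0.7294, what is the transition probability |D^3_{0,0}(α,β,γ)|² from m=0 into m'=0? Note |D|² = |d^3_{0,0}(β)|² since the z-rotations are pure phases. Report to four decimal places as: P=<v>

P=0.3331

Split into d^3_{0,0}(β=2.7444) × two z-phases.
With c≡cos(β/2)=0.197293 and s≡sin(β/2)=0.980344, N=[6·6·6·6]^{1/2}=36.000000
The bounds max(0,m−m')=0 and min(l+m,l−m')=3 give 4 terms
  k=0: (−1)^0·36.0000/(36)·0.1973^6·0.9803^0 = +0.000059
  k=1: (−1)^1·36.0000/(4)·0.1973^4·0.9803^2 = -0.013105
  k=2: (−1)^2·36.0000/(4)·0.1973^2·0.9803^4 = +0.323581
  k=3: (−1)^3·36.0000/(36)·0.1973^0·0.9803^6 = -0.887712
d^3_{0,0}(2.7444) = +0.000059 -0.013105 +0.323581 -0.887712 = -0.577178
|D^3_{0,0}|² = |d^3_{0,0}(β)|² = (-0.577178)² = 0.333134 (the z-rotation phases have unit modulus)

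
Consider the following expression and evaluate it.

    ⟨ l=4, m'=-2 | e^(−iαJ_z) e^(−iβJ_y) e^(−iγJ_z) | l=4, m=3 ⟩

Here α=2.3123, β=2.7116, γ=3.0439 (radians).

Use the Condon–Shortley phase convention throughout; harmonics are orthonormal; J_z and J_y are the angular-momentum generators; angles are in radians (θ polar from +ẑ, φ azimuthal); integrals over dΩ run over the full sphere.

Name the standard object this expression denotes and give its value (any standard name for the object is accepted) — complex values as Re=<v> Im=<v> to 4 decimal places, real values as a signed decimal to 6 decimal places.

Wigner D-matrix element, Re=0.1185 Im=-0.5689

This is a Wigner D-matrix element — the rotation-matrix element ⟨l m'| R(α,β,γ) |l m⟩ in the angular-momentum basis.
Split into d^4_{-2,3}(β=2.7116) × two z-phases.
With c≡cos(β/2)=0.213344 and s≡sin(β/2)=0.976977, N=[2·720·5040·1]^{1/2}=2693.993318
k∈{5,6} keeps every argument non-negative
  k=5: (−1)^0·2693.9933/(240)·0.2133^3·0.9770^5 = +0.097017
  k=6: (−1)^1·2693.9933/(720)·0.2133^1·0.9770^7 = -0.678165
d^4_{-2,3}(2.7116) = +0.097017 -0.678165 = -0.581148
Phases: e^{-i·(-2)·2.3123}=-0.087676-0.996149i, e^{-i·(3)·3.0439}=-0.957359-0.288900i ⇒ D=+0.118467-0.568945i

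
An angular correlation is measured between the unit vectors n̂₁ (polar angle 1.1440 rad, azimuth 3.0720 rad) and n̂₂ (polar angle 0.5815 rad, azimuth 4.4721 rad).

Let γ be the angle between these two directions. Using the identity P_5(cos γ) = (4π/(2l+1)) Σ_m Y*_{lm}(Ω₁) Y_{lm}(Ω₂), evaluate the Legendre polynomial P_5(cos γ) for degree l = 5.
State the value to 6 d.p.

0.224935

Expand P_5 via completeness: Σ_{m} conj(Y_{5,m}) at Ω₁ times Y_{5,m} at Ω₂ —
  term(m=-5) = 0.00507 - 0.00443j   from Y*(Ω₁)=-0.27272 + 0.09892j, Y(Ω₂)=-0.02164 + 0.00838j
  term(m=-4) = 0.03613 + 0.02939j   from Y*(Ω₁)=0.40112 - 0.11464j, Y(Ω₂)=0.06392 + 0.09153j
  term(m=-3) = -0.02101 + 0.03737j   from Y*(Ω₁)=-0.13842 + 0.02933j, Y(Ω₂)=0.19997 - 0.22760j
  term(m=-2) = 0.12453 + 0.04424j   from Y*(Ω₁)=-0.27975 + 0.03919j, Y(Ω₂)=-0.41483 - 0.21627j
  term(m=-1) = -0.00998 + 0.05789j   from Y*(Ω₁)=0.22756 - 0.01586j, Y(Ω₂)=-0.06128 + 0.25012j
  term(m=+0) = -0.07260 + 0.00000j   from Y*(Ω₁)=0.23503 + 0.00000j, Y(Ω₂)=-0.30891 + 0.00000j
  term(m=+1) = -0.00998 - 0.05789j   from Y*(Ω₁)=-0.22756 - 0.01586j, Y(Ω₂)=0.06128 + 0.25012j
  term(m=+2) = 0.12453 - 0.04424j   from Y*(Ω₁)=-0.27975 - 0.03919j, Y(Ω₂)=-0.41483 + 0.21627j
  term(m=+3) = -0.02101 - 0.03737j   from Y*(Ω₁)=0.13842 + 0.02933j, Y(Ω₂)=-0.19997 - 0.22760j
  term(m=+4) = 0.03613 - 0.02939j   from Y*(Ω₁)=0.40112 + 0.11464j, Y(Ω₂)=0.06392 - 0.09153j
  term(m=+5) = 0.00507 + 0.00443j   from Y*(Ω₁)=0.27272 + 0.09892j, Y(Ω₂)=0.02164 + 0.00838j
Total Σ_m = 0.19690 - 0.00000j. Multiply by 1.142397: 0.22494 - 0.00000j. P_5(cos γ) = 0.224935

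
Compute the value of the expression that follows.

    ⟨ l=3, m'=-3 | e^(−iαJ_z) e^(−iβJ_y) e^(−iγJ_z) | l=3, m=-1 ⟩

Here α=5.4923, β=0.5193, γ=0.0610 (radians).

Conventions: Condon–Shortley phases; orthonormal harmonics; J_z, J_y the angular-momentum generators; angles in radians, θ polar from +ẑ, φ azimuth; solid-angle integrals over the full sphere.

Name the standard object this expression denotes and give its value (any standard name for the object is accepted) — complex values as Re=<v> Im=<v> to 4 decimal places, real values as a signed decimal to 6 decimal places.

Wigner D-matrix element, Re=-0.1503 Im=-0.1644

This is a Wigner D-matrix element — the rotation-matrix element ⟨l m'| R(α,β,γ) |l m⟩ in the angular-momentum basis.
Split into d^3_{-3,-1}(β=0.5193) × two z-phases.
Half-angle: c=0.966480, s=0.256742. N=√(1·720·2·24)=185.903201
Admissible k: 2..2 (factorial args all ≥0)
  k=2: (−1)^0·185.9032/(48)·0.9665^4·0.2567^2 = +0.222747
d^3_{-3,-1}(0.5193) = +0.222747
D = (-0.718650-0.695372i)·(+0.222747)·(+0.998140+0.060962i) = -0.150337-0.164362i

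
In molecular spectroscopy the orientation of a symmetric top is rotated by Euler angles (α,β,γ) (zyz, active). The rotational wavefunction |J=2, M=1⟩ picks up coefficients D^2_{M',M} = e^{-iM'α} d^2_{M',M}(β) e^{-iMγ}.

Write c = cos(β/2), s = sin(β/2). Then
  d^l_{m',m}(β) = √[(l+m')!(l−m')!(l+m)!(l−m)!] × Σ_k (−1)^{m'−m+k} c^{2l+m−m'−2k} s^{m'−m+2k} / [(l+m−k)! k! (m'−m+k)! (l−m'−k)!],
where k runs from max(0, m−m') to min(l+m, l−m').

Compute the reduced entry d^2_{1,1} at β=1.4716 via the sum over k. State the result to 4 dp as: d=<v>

d=-0.4407

d^2_{1,1}(β=1.4716) via the finite sum:
c=cos(1.471600/2)=0.741294, s=sin(1.471600/2)=0.671180; N=√[6·1·6·1]=6.000000
Admissible k: 0..1 (factorial args all ≥0)
  k=0: (−1)^0·6.0000/(6)·0.7413^4·0.6712^0 = +0.301969
  k=1: (−1)^1·6.0000/(2)·0.7413^2·0.6712^2 = -0.742644
d^2_{1,1}(1.4716) = +0.301969 -0.742644 = -0.440675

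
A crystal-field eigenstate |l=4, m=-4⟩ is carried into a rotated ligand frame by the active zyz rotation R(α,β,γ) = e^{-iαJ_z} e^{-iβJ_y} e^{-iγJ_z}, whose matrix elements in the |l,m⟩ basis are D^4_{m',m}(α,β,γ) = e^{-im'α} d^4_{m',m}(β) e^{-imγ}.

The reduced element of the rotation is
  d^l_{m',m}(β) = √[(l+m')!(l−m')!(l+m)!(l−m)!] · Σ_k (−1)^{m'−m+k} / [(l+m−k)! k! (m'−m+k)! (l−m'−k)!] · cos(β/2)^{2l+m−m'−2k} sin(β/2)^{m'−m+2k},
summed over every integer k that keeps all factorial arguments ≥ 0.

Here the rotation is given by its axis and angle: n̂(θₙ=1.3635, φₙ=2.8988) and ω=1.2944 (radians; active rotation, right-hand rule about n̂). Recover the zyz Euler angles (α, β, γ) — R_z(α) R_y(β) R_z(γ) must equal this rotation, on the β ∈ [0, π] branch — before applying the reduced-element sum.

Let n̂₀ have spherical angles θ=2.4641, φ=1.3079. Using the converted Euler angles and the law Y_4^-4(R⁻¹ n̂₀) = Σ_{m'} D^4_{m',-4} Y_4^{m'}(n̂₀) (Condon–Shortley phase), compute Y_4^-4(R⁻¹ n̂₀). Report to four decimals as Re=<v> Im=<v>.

Re=-0.1580 Im=0.3009

Axis–angle → zyz. n̂ = (sinθₙcosφₙ, sinθₙsinφₙ, cosθₙ) = (-0.949889, +0.235267, +0.205815), ω = 1.2944.
R = I cosω + sinω [n̂]ₓ + (1−cosω) n̂n̂ᵀ gives
  R = [+0.928954, -0.360496, +0.084187; +0.035510, +0.313137, +0.949044; -0.368489, -0.878629, +0.303691]
β = atan2(√(R₁₃²+R₂₃²), R₃₃) = 1.262232; α = atan2(R₂₃, R₁₃) mod 2π = 1.482321; γ = atan2(R₃₂, −R₃₁) mod 2π = 5.109499
Need the full column D^4_{m',-4} for m'=−4..4 at α=1.4823, β=1.2622, γ=5.1095.
cos(β/2)=0.807369, sin(β/2)=0.590046
d^4_{-4,-4}: single k=0 term ⇒ +0.180542;  D = +0.059571+0.170431i
d^4_{-3,-4}: single k=0 term ⇒ -0.373196;  D = -0.361798+0.091528i
d^4_{-2,-4}: single k=0 term ⇒ +0.510252;  D = -0.080944-0.503791i
d^4_{-1,-4}: single k=0 term ⇒ -0.527368;  D = +0.526046-0.037323i
d^4_{0,-4}: single k=0 term ⇒ +0.430906;  D = -0.007602+0.430839i
d^4_{1,-4}: single k=0 term ⇒ -0.281670;  D = -0.280086-0.029834i
d^4_{2,-4}: single k=0 term ⇒ +0.145559;  D = +0.028147-0.142812i
d^4_{3,-4}: single k=0 term ⇒ -0.056862;  D = +0.054599+0.015882i
d^4_{4,-4}: single k=0 term ⇒ +0.014692;  D = -0.005334+0.013690i
Y_4^{m'}(θ=2.4641,φ=1.3079) and Σ D·Y over m':
  (+0.0596+0.1704i)·(+0.0339+0.0593i)  (-0.3618+0.0915i)·(+0.1704-0.1693i)  (-0.0809-0.5038i)·(-0.3694-0.2144i)  (+0.5260-0.0373i)·(-0.0750+0.2788i)  (-0.0076+0.4308i)·(-0.2447+0.0000i)  (-0.2801-0.0298i)·(+0.0750+0.2788i)  (+0.0281-0.1428i)·(-0.3694+0.2144i)  (+0.0546+0.0159i)·(-0.1704-0.1693i)  (-0.0053+0.0137i)·(+0.0339-0.0593i)
Y_4^-4(R⁻¹ n̂) = -0.158012+0.300946i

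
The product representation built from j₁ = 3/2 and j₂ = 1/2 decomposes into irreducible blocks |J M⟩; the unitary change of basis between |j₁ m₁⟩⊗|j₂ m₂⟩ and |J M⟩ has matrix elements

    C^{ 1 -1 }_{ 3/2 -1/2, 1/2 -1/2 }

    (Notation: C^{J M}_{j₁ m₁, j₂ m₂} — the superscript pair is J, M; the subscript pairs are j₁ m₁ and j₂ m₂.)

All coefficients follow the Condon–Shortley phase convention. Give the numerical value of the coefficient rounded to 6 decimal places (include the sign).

√[3·1!2!0!/4! · 1!2!0!1!0!2!] = √(1)
  +(−1)^0/∏(0,1,2,0,0,0)! = 1/2  (running 1/2)
⟨..|..⟩ = √(1)·(1/2) = +0.500000

+0.500000  (= +√(1/4))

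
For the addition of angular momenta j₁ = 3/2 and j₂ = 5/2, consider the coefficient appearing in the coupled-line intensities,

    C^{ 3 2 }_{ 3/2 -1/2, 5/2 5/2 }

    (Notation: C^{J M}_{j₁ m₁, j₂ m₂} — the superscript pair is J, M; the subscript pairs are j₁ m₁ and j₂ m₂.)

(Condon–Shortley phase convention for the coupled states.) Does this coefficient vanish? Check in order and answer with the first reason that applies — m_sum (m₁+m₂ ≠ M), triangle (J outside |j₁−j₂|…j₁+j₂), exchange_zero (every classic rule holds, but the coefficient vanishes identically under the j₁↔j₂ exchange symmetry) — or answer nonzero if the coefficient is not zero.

nonzero

m-sum: m₁+m₂ = -1/2+5/2 = 2, M = 2  ✓
triangle: |j₁−j₂| = 1 ≤ J = 3 ≤ j₁+j₂ = 4  ✓
exchange: j₁≠j₂ or m₁≠m₂ — the exchange symmetry imposes no constraint here
value check: CG = −√(5/12) = -0.645497 ≠ 0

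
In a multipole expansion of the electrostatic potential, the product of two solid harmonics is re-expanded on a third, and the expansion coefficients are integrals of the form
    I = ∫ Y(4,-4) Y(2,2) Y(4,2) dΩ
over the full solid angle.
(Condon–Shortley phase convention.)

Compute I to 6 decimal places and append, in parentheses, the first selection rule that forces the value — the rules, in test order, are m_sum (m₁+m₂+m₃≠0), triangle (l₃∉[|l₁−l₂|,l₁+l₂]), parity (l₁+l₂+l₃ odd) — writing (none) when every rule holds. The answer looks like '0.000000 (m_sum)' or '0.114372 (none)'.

-0.106180 (none)

m-sum 0 ✓  L=10 even ✓  2≤4≤6 ✓
Π(2lᵢ+1) = 9×5×9 = 405
triangle coeff Δ(4,2,4) = 1/13860
Σ_t [0,2]: t=0:+1/192 t=1:−1/36 t=2:+1/192 = -5/288
(3j)²=20/693 [(4 2 4; 0 0 0)], sign=-1
Σ_t [2,2]: t=2:+1/2880 = 1/2880
(3j)²=2/165 [(4 2 4; -4 2 2)], sign=+1
⇒ 4πI² = 120/847
I = (-1)√(120/847/(4π)) = -0.10618031
No selection rule forces the value: the integral is nonzero (none).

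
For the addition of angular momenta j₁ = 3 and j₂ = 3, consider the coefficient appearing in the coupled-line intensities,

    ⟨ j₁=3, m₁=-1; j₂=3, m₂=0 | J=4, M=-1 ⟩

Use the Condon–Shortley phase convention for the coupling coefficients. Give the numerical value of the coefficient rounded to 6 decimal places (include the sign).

triangle: 2!×4!×4!/11! = 1152/39916800
(j±m)!: 2!×4!×3!×3!×3!×5! = 1244160
prefactor² = (2J+1)×Δ×N² = 124416/385
  k=0: +1/(0!×2!×4!×3!×0!×1!) = 1/288
  k=1: −1/(1!×1!×3!×2!×1!×2!) = -1/24
  k=2: +1/(2!×0!×2!×1!×2!×3!) = 1/48
Σ = -5/288  ⇒  CG² = 124416/385×(-5/288)² = 15/154
CG = −√(15/154) = -0.312094

−√(15/154) = -0.312094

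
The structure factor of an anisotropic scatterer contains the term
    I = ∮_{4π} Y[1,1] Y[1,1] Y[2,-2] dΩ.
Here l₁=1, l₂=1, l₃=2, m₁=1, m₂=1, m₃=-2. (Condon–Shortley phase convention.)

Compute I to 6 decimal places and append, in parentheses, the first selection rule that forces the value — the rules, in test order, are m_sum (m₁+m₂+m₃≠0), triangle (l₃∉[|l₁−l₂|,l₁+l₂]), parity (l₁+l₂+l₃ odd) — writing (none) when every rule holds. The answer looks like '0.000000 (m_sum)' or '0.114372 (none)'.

Checks pass: Σm=0; 4 even; l₃=2∈[0,2].
(2·1+1)(2·1+1)(2·2+1) = 45
Δ: 0! 2! 2! / 5! → 1/30
sum: t=0:+1/1 = 1/1
3j²(1 1 2; 0 0 0) = Δ·Π!·Σ² = 2/15  (sign +1)
sum: t=0:+1/4 = 1/4
3j²(1 1 2; 1 1 -2) = Δ·Π!·Σ² = 1/5  (sign +1)
combine: 4πI² = 45·2/15·1/5 = 6/5
take √, sign +1: I = 0.30901936
No selection rule forces the value: the integral is nonzero (none).

0.309019 (none)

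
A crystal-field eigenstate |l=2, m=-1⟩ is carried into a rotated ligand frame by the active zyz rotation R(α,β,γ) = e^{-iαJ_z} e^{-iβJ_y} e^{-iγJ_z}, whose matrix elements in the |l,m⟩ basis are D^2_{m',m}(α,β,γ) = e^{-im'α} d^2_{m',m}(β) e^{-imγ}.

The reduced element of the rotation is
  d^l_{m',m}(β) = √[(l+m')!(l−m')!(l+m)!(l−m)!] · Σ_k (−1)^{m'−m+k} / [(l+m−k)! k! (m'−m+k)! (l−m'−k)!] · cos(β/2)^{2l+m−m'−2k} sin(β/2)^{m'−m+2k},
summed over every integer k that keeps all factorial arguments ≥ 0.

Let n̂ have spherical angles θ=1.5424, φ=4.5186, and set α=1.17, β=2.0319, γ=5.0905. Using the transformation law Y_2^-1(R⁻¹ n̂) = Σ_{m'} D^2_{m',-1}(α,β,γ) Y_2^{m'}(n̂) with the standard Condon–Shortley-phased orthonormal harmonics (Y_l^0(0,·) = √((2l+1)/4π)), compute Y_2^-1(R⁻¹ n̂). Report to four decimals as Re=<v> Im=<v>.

Need the full column D^2_{m',-1} for m'=−2..2 at α=1.1700, β=2.0319, γ=5.0905.
cos(β/2)=0.526813, sin(β/2)=0.849981
d^2_{-2,-1}: single k=1 term ⇒ +0.248547;  D = +0.102137+0.226591i
d^2_{-1,-1}: k∈[0..1] ⇒ +0.077024 -0.601523 = -0.524500;  D = -0.524365+0.011897i
d^2_{0,-1}: k∈[0..1] ⇒ -0.304406 +0.792429 = +0.488022;  D = +0.180161-0.453550i
d^2_{1,-1}: k∈[0..1] ⇒ +0.601523 -0.521961 = +0.079563;  D = -0.056623-0.055893i
d^2_{2,-1}: single k=0 term ⇒ -0.647015;  D = +0.598161-0.246641i
Y_2^{m'}(θ=1.5424,φ=4.5186) and Σ D·Y over m':
  (+0.1021+0.2266i)·(-0.3573-0.1459i)  (-0.5244+0.0119i)·(-0.0042+0.0215i)  (+0.1802-0.4536i)·(-0.3146+0.0000i)  (-0.0566-0.0559i)·(+0.0042+0.0215i)  (+0.5982-0.2466i)·(-0.3573+0.1459i)
Y_2^-1(R⁻¹ n̂) = -0.234971+0.209435i

Re=-0.2350 Im=0.2094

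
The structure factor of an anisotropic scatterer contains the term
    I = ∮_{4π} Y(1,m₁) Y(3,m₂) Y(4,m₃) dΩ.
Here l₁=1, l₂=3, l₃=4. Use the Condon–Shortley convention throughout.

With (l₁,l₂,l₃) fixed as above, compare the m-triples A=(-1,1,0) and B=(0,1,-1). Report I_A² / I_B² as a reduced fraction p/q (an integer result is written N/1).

2/5

l's match ⇒ only the (l;m) 3-j factors differ between A and B.
A: triangle coeff Δ(1,3,4) = 1/252; Σ_t [0,0]: t=0:+1/96 = 1/96; (3j)²=1/42 [(1 3 4; -1 1 0)], sign=+1
B: triangle coeff Δ(1,3,4) = 1/252; Σ_t [0,0]: t=0:+1/48 = 1/48; (3j)²=5/84 [(1 3 4; 0 1 -1)], sign=-1
I_A²/I_B² = (1/42)/(5/84) = 2/5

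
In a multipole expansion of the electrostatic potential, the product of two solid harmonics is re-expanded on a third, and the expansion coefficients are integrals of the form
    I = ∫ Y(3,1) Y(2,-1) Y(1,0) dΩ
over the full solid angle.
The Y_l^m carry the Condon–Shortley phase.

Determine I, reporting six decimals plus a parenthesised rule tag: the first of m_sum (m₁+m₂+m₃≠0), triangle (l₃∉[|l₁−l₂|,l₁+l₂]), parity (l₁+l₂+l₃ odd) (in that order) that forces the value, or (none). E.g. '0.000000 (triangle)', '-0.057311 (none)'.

m-sum 0 ✓  L=6 even ✓  1≤1≤5 ✓
Π(2lᵢ+1) = 7×5×3 = 105
triangle coeff Δ(3,2,1) = 1/105
Σ_t [2,2]: t=2:+1/4 = 1/4
(3j)²=3/35 [(3 2 1; 0 0 0)], sign=-1
Σ_t [1,1]: t=1:−1/6 = -1/6
(3j)²=8/105 [(3 2 1; 1 -1 0)], sign=+1
⇒ 4πI² = 24/35
I = (-1)√(24/35/(4π)) = -0.23359668
No selection rule forces the value: the integral is nonzero (none).

-0.233597 (none)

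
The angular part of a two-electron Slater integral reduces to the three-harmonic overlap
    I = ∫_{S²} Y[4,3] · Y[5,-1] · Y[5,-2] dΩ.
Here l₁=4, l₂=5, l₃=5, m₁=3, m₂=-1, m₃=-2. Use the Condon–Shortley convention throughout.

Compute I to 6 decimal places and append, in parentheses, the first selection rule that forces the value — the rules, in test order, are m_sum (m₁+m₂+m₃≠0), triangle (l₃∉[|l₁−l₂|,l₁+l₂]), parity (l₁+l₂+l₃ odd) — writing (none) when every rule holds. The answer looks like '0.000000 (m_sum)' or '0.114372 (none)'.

m-sum 0 ✓  L=14 even ✓  1≤5≤9 ✓
Π(2lᵢ+1) = 9×11×11 = 1089
triangle coeff Δ(4,5,5) = 1/3153150
Σ_t [0,4]: t=0:+1/69120 t=1:−1/1728 t=2:+1/576 t=3:−1/1728 t=4:+1/69120 = 7/11520
(3j)²=2/143 [(4 5 5; 0 0 0)], sign=-1
Σ_t [0,1]: t=0:+1/6912 t=1:−1/5184 = -1/20736
(3j)²=5/2574 [(4 5 5; 3 -1 -2)], sign=+1
⇒ 4πI² = 5/169
I = (-1)√(5/169/(4π)) = -0.04852178
No selection rule forces the value: the integral is nonzero (none).

-0.048522 (none)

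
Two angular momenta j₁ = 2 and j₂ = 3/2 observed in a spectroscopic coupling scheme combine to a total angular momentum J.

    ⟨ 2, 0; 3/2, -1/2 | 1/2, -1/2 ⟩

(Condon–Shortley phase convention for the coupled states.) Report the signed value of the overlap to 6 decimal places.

-0.447214

triangle: 3!×1!×0!/5! = 6/120
(j±m)!: 2!×2!×1!×2!×0!×1! = 8
prefactor² = (2J+1)×Δ×N² = 4/5
  k=1: −1/(1!×2!×1!×0!×0!×0!) = -1/2
Σ = -1/2  ⇒  CG² = 4/5×(-1/2)² = 1/5
CG = −√(1/5) = -0.447214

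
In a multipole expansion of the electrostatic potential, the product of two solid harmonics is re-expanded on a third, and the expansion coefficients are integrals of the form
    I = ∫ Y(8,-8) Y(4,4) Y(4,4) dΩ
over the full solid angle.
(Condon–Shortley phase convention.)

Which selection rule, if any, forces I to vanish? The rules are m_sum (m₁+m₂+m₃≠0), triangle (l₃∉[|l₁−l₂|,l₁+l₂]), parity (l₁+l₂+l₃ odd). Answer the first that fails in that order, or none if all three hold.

m₁+m₂+m₃ = -8 + 4 + 4 = 0  ✓
triangle: |8−4|=4 ≤ l₃=4 ≤ 8+4=12  ✓
parity: l₁+l₂+l₃ = 16 is even  ✓

none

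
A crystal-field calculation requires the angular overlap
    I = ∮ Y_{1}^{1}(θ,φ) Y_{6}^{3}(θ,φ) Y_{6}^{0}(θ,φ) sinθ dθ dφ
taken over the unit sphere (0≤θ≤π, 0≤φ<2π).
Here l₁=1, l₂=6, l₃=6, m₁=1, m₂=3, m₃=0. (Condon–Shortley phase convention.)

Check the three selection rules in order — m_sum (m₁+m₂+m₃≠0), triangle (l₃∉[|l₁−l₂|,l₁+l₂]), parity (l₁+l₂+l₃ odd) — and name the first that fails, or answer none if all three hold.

Σmᵢ = 4  ✗
l₃∈[|l₁−l₂|,l₁+l₂]=[5,7], have l₃=6
Σlᵢ = 13 ⇒ odd

m_sum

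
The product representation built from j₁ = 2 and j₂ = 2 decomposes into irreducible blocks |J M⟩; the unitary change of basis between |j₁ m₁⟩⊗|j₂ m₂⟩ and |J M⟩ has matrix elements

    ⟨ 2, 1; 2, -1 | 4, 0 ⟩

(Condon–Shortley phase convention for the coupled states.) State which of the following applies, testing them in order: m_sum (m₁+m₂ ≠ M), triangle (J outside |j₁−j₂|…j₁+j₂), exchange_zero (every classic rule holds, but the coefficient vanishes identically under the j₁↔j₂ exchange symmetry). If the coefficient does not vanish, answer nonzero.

nonzero

m-sum: m₁+m₂ = 1+(-1) = 0, M = 0  ✓
triangle: |j₁−j₂| = 0 ≤ J = 4 ≤ j₁+j₂ = 4  ✓
exchange: j₁≠j₂ or m₁≠m₂ — the exchange symmetry imposes no constraint here
value check: CG = +√(8/35) = +0.478091 ≠ 0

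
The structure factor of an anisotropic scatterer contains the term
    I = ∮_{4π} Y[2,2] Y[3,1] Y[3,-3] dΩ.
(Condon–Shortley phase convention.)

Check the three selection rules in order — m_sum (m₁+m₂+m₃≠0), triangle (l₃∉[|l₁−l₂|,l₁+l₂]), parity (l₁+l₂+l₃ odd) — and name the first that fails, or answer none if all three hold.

Σmᵢ = 0  ✓
l₃∈[|l₁−l₂|,l₁+l₂]=[1,5], have l₃=3  ✓
Σlᵢ = 8 ⇒ even  ✓

none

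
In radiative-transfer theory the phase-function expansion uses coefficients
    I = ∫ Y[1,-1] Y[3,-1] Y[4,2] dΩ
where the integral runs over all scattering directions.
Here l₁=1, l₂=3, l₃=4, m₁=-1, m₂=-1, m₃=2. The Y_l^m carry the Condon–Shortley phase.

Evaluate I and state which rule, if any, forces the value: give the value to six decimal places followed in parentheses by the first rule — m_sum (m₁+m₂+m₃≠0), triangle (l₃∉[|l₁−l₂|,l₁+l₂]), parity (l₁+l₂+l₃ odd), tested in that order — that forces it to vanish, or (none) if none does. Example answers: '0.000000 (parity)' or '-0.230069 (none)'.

Rules hold: Σm=0, L=8 even, 2≤4≤4.
N = 3·7·9 = 189
Δ = 0!·2!·6!/9! = 1/252
Racah Σ t=0..0: t=0:+1/36 = 1/36
⇒ 3j(1 3 4; 0 0 0)² = 4/63, sgn +1
Racah Σ t=0..0: t=0:+1/96 = 1/96
⇒ 3j(1 3 4; -1 -1 2)² = 5/84, sgn +1
4πI² = N·(3j₀)²·(3jₘ)² = 5/7
I = +1·√(0.714286/4π) = 0.23841361
No selection rule forces the value: the integral is nonzero (none).

0.238414 (none)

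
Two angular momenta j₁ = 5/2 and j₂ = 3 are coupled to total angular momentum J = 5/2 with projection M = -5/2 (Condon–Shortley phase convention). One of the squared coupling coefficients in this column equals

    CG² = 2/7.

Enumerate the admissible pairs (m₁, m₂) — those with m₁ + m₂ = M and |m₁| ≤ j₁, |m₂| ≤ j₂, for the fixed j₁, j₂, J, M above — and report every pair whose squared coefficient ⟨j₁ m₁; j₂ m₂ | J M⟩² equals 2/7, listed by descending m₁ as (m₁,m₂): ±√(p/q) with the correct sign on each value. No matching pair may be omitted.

Admissible pairs with m₁+m₂ = M = -5/2: (-5/2,0), (-3/2,-1), (-1/2,-2), (1/2,-3)
  (m₁,m₂)=(1/2,-3): CG² = 5/21, CG = +√(5/21)
  (m₁,m₂)=(-1/2,-2): CG² = 5/14, CG = −√(5/14)
  (m₁,m₂)=(-3/2,-1): CG² = 2/7, CG = +√(2/7)   ← matches the target
  (m₁,m₂)=(-5/2,0): CG² = 5/42, CG = −√(5/42)
Pairs with CG² = 2/7: (-3/2,-1): +√(2/7)

(-3/2,-1): +√(2/7)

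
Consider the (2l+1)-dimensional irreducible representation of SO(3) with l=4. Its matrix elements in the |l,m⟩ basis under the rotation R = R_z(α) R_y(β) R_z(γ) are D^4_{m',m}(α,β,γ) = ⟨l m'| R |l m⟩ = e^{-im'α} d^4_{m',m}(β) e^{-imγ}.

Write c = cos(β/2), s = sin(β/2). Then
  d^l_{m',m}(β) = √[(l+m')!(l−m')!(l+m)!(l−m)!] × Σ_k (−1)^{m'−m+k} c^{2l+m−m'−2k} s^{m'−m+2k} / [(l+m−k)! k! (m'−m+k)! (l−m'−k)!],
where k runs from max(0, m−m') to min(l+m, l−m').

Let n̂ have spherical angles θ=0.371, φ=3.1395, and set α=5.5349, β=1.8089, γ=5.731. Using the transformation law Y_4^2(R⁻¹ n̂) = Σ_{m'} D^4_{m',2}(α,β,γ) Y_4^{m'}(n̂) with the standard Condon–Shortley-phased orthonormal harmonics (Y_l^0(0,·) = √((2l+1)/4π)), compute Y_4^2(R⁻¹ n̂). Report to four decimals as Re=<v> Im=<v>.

Need the full column D^4_{m',2} for m'=−4..4 at α=5.5349, β=1.8089, γ=5.7310.
cos(β/2)=0.618118, sin(β/2)=0.786085
d^4_{-4,2}: single k=6 term ⇒ +0.477024;  D = -0.149138-0.453111i
d^4_{-3,2}: k∈[5..6] ⇒ +0.795697 -0.428966 = +0.366731;  D = +0.152983-0.333298i
d^4_{-2,2}: k∈[4..6] ⇒ +0.836095 -1.081788 +0.145800 = -0.099893;  D = -0.092308+0.038181i
d^4_{-1,2}: k∈[3..5] ⇒ +0.619842 -1.503727 +0.486402 = -0.397482;  D = -0.372548-0.138565i
d^4_{0,2}: k∈[2..4] ⇒ +0.326956 -1.410114 +0.855228 = -0.227930;  D = -0.102499-0.203583i
d^4_{1,2}: k∈[1..3] ⇒ +0.114976 -0.929763 +1.002484 = +0.187697;  D = -0.052206+0.180290i
d^4_{2,2}: k∈[0..2] ⇒ +0.021309 -0.413570 +0.836095 = +0.443834;  D = -0.380532+0.228439i
d^4_{3,2}: k∈[0..1] ⇒ -0.101399 +0.491984 = +0.390585;  D = -0.382196-0.080517i
d^4_{4,2}: single k=0 term ⇒ +0.182367;  D = -0.105200-0.148966i
Y_4^{m'}(θ=0.371,φ=3.1395) and Σ D·Y over m':
  (-0.1491-0.4531i)·(+0.0076+0.0001i)  (+0.1530-0.3333i)·(-0.0556-0.0003i)  (-0.0923+0.0382i)·(+0.2234+0.0009i)  (-0.3725-0.1386i)·(-0.4923-0.0010i)  (-0.1025-0.2036i)·(+0.3541+0.0000i)  (-0.0522+0.1803i)·(+0.4923-0.0010i)  (-0.3805+0.2284i)·(+0.2234-0.0009i)  (-0.3822-0.0805i)·(+0.0556-0.0003i)  (-0.1052-0.1490i)·(+0.0076-0.0001i)
Y_4^2(R⁻¹ n̂) = -0.015795+0.154681i

Re=-0.0158 Im=0.1547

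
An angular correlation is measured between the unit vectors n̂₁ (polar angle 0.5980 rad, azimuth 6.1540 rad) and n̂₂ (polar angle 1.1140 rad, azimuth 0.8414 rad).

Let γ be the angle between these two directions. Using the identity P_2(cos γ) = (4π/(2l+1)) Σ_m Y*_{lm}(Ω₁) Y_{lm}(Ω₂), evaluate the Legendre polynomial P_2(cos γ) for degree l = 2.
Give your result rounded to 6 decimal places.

Expand P_2 via completeness: Σ_{m} conj(Y_{2,m}) at Ω₁ times Y_{2,m} at Ω₂ —
  m=-2: Y*=(0.118369, -0.031282)  Y=(-0.034774, -0.309176)  product (-0.013788, -0.035509)
  m=-1: Y*=(0.356465, -0.046308)  Y=(0.203801, -0.228008)  product (0.062089, -0.090714)
  m=+0: Y*=(0.330885, -0.000000)  Y=(-0.131316, 0.000000)  product (-0.043450, 0.000000)
  m=+1: Y*=(-0.356465, -0.046308)  Y=(-0.203801, -0.228008)  product (0.062089, 0.090714)
  m=+2: Y*=(0.118369, 0.031282)  Y=(-0.034774, 0.309176)  product (-0.013788, 0.035509)
Accumulated sum (0.053152, 0.000000); after 4π/(2l+1) scaling, (0.133586, 0.000000) ⇒ P_2 = 0.133586

0.133586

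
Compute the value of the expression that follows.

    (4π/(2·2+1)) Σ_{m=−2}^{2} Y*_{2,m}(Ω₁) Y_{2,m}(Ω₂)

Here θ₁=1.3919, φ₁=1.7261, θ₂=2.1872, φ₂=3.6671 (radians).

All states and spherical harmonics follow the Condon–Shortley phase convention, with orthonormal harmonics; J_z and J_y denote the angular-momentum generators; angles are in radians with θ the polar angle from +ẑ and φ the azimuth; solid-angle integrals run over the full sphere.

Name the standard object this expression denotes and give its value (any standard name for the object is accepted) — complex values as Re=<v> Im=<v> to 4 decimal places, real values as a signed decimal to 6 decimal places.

This sum is the spherical-harmonic addition theorem: it equals the Legendre polynomial P_l(cos γ) of the angle γ between the two directions.
Addition theorem: P_2(cos γ) = (4π/5) Σ_m Y*_{lm}(Ω₁) Y_{lm}(Ω₂), m = −2…2:
  [-2]  conj(Y_{2,-2})(Ω₁) = -0.35614 - 0.11432j ; Y_{2,-2}(Ω₂) = 0.12774 - 0.22321j ; Δ = -0.07101 + 0.06489j
  [-1]  conj(Y_{2,-1})(Ω₁) = -0.02092 + 0.13365j ; Y_{2,-1}(Ω₂) = 0.31525 - 0.18281j ; Δ = 0.01784 + 0.04596j
  [+0]  conj(Y_{2,0})(Ω₁) = -0.28543 + 0.00000j ; Y_{2,0}(Ω₂) = 0.00082 + 0.00000j ; Δ = -0.00024 + 0.00000j
  [+1]  conj(Y_{2,1})(Ω₁) = 0.02092 + 0.13365j ; Y_{2,1}(Ω₂) = -0.31525 - 0.18281j ; Δ = 0.01784 - 0.04596j
  [+2]  conj(Y_{2,2})(Ω₁) = -0.35614 + 0.11432j ; Y_{2,2}(Ω₂) = 0.12774 + 0.22321j ; Δ = -0.07101 - 0.06489j
Total Σ_m = -0.10659 - 0.00000j. Multiply by 2.513274: -0.26788 - 0.00000j. P_2(cos γ) = -0.267880

Legendre polynomial (addition theorem), -0.267880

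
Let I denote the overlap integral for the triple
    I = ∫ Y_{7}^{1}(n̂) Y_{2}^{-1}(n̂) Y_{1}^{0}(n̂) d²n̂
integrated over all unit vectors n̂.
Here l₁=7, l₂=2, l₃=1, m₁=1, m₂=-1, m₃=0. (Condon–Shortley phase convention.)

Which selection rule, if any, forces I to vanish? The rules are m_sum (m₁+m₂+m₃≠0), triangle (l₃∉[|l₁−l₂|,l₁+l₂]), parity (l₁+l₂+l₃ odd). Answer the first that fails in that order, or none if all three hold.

triangle

m₁+m₂+m₃ = 1 − 1 + 0 = 0  ✓
triangle: need |l₁−l₂| ≤ l₃ ≤ l₁+l₂ = [5,9]; l₃=1 is outside  ✗
parity: l₁+l₂+l₃ = 10 is even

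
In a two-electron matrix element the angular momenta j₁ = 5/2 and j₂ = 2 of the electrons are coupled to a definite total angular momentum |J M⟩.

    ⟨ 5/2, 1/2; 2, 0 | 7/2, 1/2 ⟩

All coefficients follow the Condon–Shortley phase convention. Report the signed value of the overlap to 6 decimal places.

+√(4/105) ≈ +0.195180

√[8·1!4!3!/9! · 3!2!2!2!4!3!] = √(768/35)
  +(−1)^0/∏(0,1,2,2,2,1)! = 1/8  (running 1/8)
  +(−1)^1/∏(1,0,1,1,3,2)! = -1/12  (running 1/24)
⟨..|..⟩ = √(768/35)·(1/24) = +0.195180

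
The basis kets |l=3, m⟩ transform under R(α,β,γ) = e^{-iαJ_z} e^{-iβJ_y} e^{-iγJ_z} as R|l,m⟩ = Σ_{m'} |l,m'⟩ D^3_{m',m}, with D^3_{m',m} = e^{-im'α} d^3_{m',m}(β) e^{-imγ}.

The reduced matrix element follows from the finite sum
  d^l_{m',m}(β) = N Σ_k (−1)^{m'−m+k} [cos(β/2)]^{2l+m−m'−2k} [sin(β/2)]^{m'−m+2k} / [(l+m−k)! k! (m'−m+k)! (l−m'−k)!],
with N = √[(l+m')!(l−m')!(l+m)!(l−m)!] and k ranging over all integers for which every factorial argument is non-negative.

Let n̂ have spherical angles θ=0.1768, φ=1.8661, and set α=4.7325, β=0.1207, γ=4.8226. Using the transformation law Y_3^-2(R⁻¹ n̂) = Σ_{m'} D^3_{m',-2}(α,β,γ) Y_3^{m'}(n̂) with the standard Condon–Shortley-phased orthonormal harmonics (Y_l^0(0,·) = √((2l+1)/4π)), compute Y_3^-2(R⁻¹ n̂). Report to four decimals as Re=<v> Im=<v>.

Need the full column D^3_{m',-2} for m'=−3..3 at α=4.7325, β=0.1207, γ=4.8226.
cos(β/2)=0.998179, sin(β/2)=0.060313
d^3_{-3,-2}: single k=1 term ⇒ +0.146397;  D = +0.040564-0.140665i
d^3_{-2,-2}: k∈[0..1] ⇒ +0.989127 -0.018056 = +0.971070;  D = +0.938271+0.250248i
d^3_{-1,-2}: k∈[0..1] ⇒ -0.188998 +0.001380 = -0.187618;  D = +0.044694-0.182216i
d^3_{0,-2}: k∈[0..1] ⇒ +0.019780 -0.000072 = +0.019708;  D = -0.019231-0.004309i
d^3_{1,-2}: k∈[0..1] ⇒ -0.001380 +0.000003 = -0.001378;  D = -0.000274+0.001350i
d^3_{2,-2}: k∈[0..1] ⇒ +0.000066 -0.000000 = +0.000066;  D = +0.000065+0.000012i
d^3_{3,-2}: single k=0 term ⇒ -0.000002;  D = +0.000000-0.000002i
Y_3^{m'}(θ=0.1768,φ=1.8661) and Σ D·Y over m':
  (+0.0406-0.1407i)·(+0.0018+0.0014i)  (+0.9383+0.2502i)·(-0.0258+0.0173i)  (+0.0447-0.1822i)·(-0.0636-0.2091i)  (-0.0192-0.0043i)·(+0.6779+0.0000i)  (-0.0003+0.0013i)·(+0.0636-0.2091i)  (+0.0001+0.0000i)·(-0.0258-0.0173i)  (+0.0000-0.0000i)·(-0.0018+0.0014i)
Y_3^-2(R⁻¹ n̂) = -0.082037+0.009068i

Re=-0.0820 Im=0.0091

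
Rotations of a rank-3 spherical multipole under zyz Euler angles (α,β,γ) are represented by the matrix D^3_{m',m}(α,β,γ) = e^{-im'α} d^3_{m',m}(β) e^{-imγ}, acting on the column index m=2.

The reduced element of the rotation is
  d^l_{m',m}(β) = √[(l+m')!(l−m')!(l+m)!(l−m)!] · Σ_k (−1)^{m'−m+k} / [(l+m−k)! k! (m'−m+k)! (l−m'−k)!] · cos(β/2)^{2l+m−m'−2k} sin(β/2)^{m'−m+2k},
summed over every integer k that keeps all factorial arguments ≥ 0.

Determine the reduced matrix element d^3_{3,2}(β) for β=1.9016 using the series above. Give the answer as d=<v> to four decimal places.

d=-0.1320

d^3_{3,2}(β=1.9016) via the finite sum:
Half-angle: c=0.581032, s=0.813881. N=√(720·1·120·1)=293.938769
k∈{0} keeps every argument non-negative
  k=0: (−1)^1·293.9388/(120)·0.5810^5·0.8139^1 = -0.132019
d^3_{3,2}(1.9016) = -0.132019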